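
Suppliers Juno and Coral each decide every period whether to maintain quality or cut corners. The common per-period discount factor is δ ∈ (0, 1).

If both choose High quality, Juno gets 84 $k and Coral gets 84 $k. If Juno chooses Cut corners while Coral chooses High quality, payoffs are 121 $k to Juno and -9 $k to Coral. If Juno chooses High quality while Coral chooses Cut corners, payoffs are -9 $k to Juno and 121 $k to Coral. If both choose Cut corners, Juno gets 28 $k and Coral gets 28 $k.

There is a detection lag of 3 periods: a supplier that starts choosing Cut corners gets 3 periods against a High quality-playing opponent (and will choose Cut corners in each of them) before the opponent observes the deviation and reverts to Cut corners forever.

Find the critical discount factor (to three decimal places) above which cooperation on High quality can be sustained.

0.735

The best deviation is to choose Cut corners for all 3 undetected periods, earning 121 each, then 28 forever once detected.
Deviation value: 121(1−δ^3)/(1−δ) + 28δ^3/(1−δ); cooperation value: 84/(1−δ).
IC: 84 ≥ 121(1−δ^3) + 28δ^3 = 121 − 93δ^3.
So δ^3 ≥ 37/93, giving δ ≥ (37/93)^(1/3) ≈ 0.735.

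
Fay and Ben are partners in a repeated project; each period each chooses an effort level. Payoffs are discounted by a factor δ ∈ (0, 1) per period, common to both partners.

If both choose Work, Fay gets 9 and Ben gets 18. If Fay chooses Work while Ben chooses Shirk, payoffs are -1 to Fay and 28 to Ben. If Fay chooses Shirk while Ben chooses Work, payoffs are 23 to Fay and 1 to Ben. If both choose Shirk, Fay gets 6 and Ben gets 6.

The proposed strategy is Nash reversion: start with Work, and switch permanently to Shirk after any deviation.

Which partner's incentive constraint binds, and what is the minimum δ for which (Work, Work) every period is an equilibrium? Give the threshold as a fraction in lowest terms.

Fay's threshold: (23−9)/(23−6) = 14/17.
Ben's threshold: (28−18)/(28−6) = 5/11.
14/17 > 5/11, so Fay binds and δ* = 14/17.

Fay; δ ≥ 14/17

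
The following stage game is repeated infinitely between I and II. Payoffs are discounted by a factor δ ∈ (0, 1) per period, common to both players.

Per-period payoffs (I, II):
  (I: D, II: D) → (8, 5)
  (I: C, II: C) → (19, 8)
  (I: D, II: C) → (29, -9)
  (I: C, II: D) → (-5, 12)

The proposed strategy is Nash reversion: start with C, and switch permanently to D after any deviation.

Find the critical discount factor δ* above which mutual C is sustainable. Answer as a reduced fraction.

4/7

I: cooperation gives 19 each period; deviation gives 29 once then 8 forever.
  19/(1−δ) ≥ 29 + 8δ/(1−δ) ⇒ δ ≥ 10/21.
II: cooperation gives 8 each period; deviation gives 12 once then 5 forever.
  δ ≥ 4/7.
Both must hold, so the binding constraint is II's: δ ≥ 4/7.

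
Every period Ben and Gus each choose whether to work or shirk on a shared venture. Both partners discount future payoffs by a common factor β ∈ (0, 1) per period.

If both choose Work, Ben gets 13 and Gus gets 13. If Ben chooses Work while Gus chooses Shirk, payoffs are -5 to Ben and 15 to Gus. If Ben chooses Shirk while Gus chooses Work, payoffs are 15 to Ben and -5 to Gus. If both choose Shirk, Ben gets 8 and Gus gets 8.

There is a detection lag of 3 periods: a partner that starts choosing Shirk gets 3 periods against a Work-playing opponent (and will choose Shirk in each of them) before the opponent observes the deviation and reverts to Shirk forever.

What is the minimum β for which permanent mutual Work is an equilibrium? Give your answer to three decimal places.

A deviator earns 15 for 3 periods, then 8 forever; cooperating earns 13 forever. Multiplying the IC by (1−β):
13 ≥ 15(1−β^3) + 8β^3, so 7·β^3 ≥ 2 and β^3 ≥ 2/7.
β ≥ (2/7)^(1/3) ≈ 0.659.

0.659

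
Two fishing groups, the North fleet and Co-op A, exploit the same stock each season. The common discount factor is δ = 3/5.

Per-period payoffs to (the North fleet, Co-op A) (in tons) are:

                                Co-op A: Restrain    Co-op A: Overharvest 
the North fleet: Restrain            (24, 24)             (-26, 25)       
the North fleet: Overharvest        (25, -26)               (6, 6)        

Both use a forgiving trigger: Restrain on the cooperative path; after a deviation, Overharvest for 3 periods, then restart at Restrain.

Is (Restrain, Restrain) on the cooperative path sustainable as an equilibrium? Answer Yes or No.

IC: δ+…+δ^3 ≥ (25−24)/(24−6) = 1/18.
At δ = 3/5: partial sum = 1.1760 ≥ 0.0556. Cooperation sustainable.

Yes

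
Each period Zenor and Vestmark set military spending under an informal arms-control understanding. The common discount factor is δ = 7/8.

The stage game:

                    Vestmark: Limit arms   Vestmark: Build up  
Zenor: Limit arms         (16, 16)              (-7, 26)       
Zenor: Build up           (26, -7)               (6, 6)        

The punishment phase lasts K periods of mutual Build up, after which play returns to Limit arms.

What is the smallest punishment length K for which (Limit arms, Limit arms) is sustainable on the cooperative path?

2

IC: δ(1−δ^K)/(1−δ) ≥ (26−16)/(16−6) = 1.
With δ = 7/8: need 1 − δ^K ≥ 1·(1−7/8)/(7/8), i.e. δ^K ≤ 0.8571.
Since (7/8)^1 = 0.8750 and (7/8)^2 = 0.7656, the smallest such K is 2.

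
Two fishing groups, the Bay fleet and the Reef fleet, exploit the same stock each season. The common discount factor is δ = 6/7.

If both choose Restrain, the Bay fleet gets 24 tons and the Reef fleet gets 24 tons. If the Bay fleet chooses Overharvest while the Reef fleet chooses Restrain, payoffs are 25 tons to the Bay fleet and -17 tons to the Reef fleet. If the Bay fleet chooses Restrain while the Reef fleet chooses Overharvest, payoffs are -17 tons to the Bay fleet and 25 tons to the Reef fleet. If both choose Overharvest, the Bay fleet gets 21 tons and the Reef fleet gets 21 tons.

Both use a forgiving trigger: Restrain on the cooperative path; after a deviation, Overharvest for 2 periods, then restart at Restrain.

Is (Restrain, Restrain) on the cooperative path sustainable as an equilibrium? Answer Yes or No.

Yes

A one-shot deviation gives 25 now, then 21 for 2 periods, then back to 24.
Gain from deviating: (25−24) today; loss: (24−21) in each of the next 2 periods.
No-deviation condition: (24−21)(δ+…+δ^2) ≥ 25−24, i.e. δ+…+δ^2 ≥ 1/3.
At δ = 6/7: δ+…+δ^2 = 1.5918 ≥ 0.3333.
So cooperation is sustainable.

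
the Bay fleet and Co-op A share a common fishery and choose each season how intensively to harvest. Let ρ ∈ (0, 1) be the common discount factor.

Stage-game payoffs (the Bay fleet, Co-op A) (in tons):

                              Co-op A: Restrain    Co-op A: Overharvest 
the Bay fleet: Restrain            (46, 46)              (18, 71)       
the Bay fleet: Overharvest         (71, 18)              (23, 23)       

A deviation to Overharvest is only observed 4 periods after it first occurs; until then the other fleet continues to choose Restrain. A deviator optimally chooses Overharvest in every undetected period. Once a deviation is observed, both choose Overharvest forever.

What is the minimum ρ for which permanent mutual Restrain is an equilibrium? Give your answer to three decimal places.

0.850

The best deviation is to choose Overharvest for all 4 undetected periods, earning 71 each, then 23 forever once detected.
Deviation value: 71(1−ρ^4)/(1−ρ) + 23ρ^4/(1−ρ); cooperation value: 46/(1−ρ).
IC: 46 ≥ 71(1−ρ^4) + 23ρ^4 = 71 − 48ρ^4.
So ρ^4 ≥ 25/48, giving ρ ≥ (25/48)^(1/4) ≈ 0.850.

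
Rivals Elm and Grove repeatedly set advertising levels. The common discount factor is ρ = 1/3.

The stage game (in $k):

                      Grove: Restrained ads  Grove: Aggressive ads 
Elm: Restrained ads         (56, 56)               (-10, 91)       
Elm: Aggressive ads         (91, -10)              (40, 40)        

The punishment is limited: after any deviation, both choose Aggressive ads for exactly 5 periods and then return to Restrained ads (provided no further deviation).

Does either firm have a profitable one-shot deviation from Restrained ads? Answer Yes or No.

IC: ρ+…+ρ^5 ≥ (91−56)/(56−40) = 35/16.
At ρ = 1/3: partial sum = 0.4979 < 2.1875. Cooperation not sustainable.

Yes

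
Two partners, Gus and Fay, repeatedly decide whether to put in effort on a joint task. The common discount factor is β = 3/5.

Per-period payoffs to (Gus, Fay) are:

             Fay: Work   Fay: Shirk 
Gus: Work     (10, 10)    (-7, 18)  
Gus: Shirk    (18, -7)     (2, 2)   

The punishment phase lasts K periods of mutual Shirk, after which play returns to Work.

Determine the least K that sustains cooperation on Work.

3

No profitable deviation requires (10−2)(β+…+β^K) ≥ 18−10, i.e. β+…+β^K ≥ 1 ≈ 1.0000.
With β = 3/5, the partial sums are K=1: 0.6000, K=2: 0.9600, K=3: 1.1760.
K = 3 is the first length at which the sum reaches 1.0000.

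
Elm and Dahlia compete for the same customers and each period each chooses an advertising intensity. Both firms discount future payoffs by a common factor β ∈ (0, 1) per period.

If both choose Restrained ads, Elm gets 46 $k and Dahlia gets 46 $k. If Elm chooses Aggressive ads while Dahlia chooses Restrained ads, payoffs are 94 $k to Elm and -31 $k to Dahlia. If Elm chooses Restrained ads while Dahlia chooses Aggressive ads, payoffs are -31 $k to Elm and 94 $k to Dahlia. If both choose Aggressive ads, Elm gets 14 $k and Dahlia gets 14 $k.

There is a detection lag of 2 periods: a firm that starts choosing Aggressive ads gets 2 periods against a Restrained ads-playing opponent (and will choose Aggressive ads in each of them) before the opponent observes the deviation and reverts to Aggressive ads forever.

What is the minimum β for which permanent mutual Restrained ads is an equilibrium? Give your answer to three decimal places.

Deviating for the 2 undetected periods gains 94−46 = 48 per period over cooperation, then loses 46−14 = 32 per period forever once punishment starts.
Gain: 48(1 + β + … + β^1); loss: 32·β^2/(1−β).
No profitable deviation ⇔ 48(1−β^2) ≤ 32·β^2, i.e. β^2 ≥ 48/(48+32) = 3/5.
Hence β ≥ (3/5)^(1/2) ≈ 0.775.

0.775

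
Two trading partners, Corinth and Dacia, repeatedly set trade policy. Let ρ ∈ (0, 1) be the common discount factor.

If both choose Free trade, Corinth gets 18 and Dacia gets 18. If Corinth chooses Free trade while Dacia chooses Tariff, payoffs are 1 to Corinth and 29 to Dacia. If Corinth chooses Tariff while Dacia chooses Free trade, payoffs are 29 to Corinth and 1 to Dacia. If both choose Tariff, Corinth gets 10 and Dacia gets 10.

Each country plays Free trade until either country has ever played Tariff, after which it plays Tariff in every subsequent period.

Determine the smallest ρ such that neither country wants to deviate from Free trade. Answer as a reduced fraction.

Under grim trigger the critical discount factor is (T−C)/(T−P) with T = 29, C = 18, P = 10.
ρ* = (29−18)/(29−10) = 11/19.

11/19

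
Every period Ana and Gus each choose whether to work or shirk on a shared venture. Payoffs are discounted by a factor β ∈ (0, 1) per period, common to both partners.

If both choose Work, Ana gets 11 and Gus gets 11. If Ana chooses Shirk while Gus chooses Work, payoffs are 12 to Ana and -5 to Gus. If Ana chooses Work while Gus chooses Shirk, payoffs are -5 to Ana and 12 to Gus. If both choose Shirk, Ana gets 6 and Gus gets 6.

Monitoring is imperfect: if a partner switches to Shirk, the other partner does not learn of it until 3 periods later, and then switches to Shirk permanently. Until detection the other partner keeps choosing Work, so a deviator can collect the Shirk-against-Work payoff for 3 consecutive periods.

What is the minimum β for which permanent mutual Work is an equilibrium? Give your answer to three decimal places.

0.550

A deviator earns 12 for 3 periods, then 6 forever; cooperating earns 11 forever. Multiplying the IC by (1−β):
11 ≥ 12(1−β^3) + 6β^3, so 6·β^3 ≥ 1 and β^3 ≥ 1/6.
β ≥ (1/6)^(1/3) ≈ 0.550.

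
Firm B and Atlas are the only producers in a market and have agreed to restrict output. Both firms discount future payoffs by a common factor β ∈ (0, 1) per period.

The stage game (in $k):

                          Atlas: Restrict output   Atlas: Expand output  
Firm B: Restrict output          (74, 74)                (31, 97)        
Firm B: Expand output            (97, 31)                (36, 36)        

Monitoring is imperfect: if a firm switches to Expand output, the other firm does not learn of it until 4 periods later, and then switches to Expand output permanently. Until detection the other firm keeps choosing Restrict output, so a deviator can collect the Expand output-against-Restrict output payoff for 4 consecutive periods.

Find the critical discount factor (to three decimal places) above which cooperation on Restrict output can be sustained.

0.784

Deviating for the 4 undetected periods gains 97−74 = 23 per period over cooperation, then loses 74−36 = 38 per period forever once punishment starts.
Gain: 23(1 + β + … + β^3); loss: 38·β^4/(1−β).
No profitable deviation ⇔ 23(1−β^4) ≤ 38·β^4, i.e. β^4 ≥ 23/(23+38) = 23/61.
Hence β ≥ (23/61)^(1/4) ≈ 0.784.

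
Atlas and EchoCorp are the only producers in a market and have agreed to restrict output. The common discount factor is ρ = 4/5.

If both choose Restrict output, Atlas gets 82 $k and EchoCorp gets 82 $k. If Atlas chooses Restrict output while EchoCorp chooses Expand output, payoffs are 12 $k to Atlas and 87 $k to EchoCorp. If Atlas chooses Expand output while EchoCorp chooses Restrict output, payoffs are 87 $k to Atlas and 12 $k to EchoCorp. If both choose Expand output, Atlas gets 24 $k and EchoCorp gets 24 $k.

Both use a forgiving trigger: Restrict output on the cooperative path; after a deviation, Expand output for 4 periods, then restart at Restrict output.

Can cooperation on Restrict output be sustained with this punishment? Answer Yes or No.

Comparing payoff streams over the 5 periods until play realigns: cooperate → 82(1+ρ+…+ρ^4); deviate → 87 + 24(ρ+…+ρ^4).
Cooperation is sustained iff (82−24)(ρ+…+ρ^4) ≥ 87−82.
ρ+…+ρ^4 = 4/5·(1−(4/5)^4)/(1−4/5) = 2.3616, and (87−82)/(82−24) = 0.0862.
2.3616 ≥ 0.0862, so cooperation is sustainable.

Yes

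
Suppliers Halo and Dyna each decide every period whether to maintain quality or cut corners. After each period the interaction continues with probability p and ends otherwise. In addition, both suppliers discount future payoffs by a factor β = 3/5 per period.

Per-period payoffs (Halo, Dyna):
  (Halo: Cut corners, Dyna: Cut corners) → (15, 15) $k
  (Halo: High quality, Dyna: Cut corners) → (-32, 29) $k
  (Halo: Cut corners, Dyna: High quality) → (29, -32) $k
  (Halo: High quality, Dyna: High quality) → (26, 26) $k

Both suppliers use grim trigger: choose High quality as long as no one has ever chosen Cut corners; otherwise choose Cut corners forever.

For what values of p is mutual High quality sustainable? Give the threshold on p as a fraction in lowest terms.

With continuation probability p and discount β, the effective per-period discount factor is βp.
Grim-trigger IC: βp ≥ (29−26)/(29−15) = 3/14.
So p ≥ (3/14)/(3/5) = 5/14.

5/14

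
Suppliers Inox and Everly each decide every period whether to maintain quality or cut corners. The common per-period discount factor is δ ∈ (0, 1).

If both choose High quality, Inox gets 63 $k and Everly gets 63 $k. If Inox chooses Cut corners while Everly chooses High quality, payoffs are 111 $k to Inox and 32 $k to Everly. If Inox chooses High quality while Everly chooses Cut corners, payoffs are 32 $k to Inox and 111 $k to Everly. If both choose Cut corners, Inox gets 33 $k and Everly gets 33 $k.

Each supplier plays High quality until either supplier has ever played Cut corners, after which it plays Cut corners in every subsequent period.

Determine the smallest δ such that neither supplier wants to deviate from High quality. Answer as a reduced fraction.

63/(1−δ) ≥ 111 + 33δ/(1−δ)
63 ≥ 111 − 78δ
δ ≥ 48/78 = 8/13.

8/13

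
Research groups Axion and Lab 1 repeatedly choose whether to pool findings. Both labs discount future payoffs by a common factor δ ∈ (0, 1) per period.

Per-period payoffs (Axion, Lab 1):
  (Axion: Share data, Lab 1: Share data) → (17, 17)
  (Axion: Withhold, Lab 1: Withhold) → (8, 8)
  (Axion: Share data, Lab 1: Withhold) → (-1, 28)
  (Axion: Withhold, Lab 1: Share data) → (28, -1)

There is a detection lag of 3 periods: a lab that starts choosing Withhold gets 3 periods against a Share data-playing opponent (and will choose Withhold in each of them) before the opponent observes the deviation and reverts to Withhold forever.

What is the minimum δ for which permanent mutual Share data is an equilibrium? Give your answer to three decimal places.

0.819

A deviator earns 28 for 3 periods, then 8 forever; cooperating earns 17 forever. Multiplying the IC by (1−δ):
17 ≥ 28(1−δ^3) + 8δ^3, so 20·δ^3 ≥ 11 and δ^3 ≥ 11/20.
δ ≥ (11/20)^(1/3) ≈ 0.819.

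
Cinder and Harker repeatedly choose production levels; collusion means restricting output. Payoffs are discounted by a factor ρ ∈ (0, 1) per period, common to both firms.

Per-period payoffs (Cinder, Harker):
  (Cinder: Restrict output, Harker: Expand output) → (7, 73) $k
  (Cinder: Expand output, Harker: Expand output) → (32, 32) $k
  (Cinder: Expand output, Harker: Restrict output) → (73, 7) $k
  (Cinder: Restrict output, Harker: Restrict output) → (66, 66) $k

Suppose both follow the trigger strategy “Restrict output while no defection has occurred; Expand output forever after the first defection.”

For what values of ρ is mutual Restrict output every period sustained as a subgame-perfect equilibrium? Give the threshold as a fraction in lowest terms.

7/41

Under grim trigger the critical discount factor is (T−C)/(T−P) with T = 73, C = 66, P = 32.
ρ* = (73−66)/(73−32) = 7/41.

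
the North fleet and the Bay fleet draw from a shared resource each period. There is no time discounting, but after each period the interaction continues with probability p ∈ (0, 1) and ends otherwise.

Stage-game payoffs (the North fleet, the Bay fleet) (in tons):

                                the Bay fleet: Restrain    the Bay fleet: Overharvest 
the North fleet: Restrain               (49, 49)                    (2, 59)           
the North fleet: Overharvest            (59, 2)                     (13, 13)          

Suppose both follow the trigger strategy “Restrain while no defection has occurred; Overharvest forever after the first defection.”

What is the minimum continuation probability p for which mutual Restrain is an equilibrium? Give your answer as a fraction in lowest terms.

Expected cooperation value is 49 + p·49 + p²·49 + … = 49/(1−p); deviation gives 59 + p·13/(1−p).
49 ≥ 59(1−p) + 13p ⇒ 46p ≥ 10 ⇒ p ≥ 10/46 = 5/23.

5/23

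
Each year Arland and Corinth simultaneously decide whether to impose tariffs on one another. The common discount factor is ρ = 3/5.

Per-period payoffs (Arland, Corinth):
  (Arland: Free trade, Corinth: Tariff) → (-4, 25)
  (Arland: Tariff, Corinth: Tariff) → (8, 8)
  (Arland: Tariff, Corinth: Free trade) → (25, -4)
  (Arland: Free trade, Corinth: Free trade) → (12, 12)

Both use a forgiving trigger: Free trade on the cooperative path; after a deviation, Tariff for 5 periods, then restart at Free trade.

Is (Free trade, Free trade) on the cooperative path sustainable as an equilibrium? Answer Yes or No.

Comparing payoff streams over the 6 periods until play realigns: cooperate → 12(1+ρ+…+ρ^5); deviate → 25 + 8(ρ+…+ρ^5).
Cooperation is sustained iff (12−8)(ρ+…+ρ^5) ≥ 25−12.
ρ+…+ρ^5 = 3/5·(1−(3/5)^5)/(1−3/5) = 1.3834, and (25−12)/(12−8) = 3.2500.
1.3834 < 3.2500, so cooperation is not sustainable.

No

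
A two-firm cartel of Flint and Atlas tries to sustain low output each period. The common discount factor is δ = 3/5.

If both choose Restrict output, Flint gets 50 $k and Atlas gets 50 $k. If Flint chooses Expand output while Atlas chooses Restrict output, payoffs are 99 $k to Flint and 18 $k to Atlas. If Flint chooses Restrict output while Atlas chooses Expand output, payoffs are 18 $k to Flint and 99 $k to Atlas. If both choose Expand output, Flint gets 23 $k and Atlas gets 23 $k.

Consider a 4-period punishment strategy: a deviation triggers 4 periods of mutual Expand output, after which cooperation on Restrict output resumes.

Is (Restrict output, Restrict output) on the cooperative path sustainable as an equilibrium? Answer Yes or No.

A one-shot deviation gives 99 now, then 23 for 4 periods, then back to 50.
Gain from deviating: (99−50) today; loss: (50−23) in each of the next 4 periods.
No-deviation condition: (50−23)(δ+…+δ^4) ≥ 99−50, i.e. δ+…+δ^4 ≥ 49/27.
At δ = 3/5: δ+…+δ^4 = 1.3056 < 1.8148.
So cooperation is not sustainable.

No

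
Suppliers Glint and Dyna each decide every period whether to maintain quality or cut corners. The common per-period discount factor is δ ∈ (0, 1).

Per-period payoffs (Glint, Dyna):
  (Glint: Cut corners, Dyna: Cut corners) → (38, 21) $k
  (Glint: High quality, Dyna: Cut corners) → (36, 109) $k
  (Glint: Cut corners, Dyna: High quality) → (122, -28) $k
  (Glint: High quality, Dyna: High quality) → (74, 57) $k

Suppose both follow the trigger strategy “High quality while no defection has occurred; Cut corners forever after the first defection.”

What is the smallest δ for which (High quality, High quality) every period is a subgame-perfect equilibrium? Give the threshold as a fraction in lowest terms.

For Glint: deviation gain 122−74 = 48, per-period punishment loss 74−38 = 36. IC gives δ ≥ 48/84 = 4/7.
For Dyna: gain 52, loss 36 per period, so δ ≥ 52/88 = 13/22.
The tighter constraint is Dyna's, so cooperation needs δ ≥ 13/22.

13/22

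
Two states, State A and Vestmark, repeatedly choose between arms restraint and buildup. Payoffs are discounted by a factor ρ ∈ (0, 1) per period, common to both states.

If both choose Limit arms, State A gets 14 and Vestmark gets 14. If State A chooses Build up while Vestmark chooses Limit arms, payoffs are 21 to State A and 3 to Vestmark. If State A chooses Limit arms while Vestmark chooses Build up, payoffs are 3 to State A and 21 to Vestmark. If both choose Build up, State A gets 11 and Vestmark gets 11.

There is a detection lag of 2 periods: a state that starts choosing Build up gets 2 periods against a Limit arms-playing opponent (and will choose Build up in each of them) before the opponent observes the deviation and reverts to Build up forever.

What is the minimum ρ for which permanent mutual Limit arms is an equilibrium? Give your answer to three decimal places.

The best deviation is to choose Build up for all 2 undetected periods, earning 21 each, then 11 forever once detected.
Deviation value: 21(1−ρ^2)/(1−ρ) + 11ρ^2/(1−ρ); cooperation value: 14/(1−ρ).
IC: 14 ≥ 21(1−ρ^2) + 11ρ^2 = 21 − 10ρ^2.
So ρ^2 ≥ 7/10, giving ρ ≥ (7/10)^(1/2) ≈ 0.837.

0.837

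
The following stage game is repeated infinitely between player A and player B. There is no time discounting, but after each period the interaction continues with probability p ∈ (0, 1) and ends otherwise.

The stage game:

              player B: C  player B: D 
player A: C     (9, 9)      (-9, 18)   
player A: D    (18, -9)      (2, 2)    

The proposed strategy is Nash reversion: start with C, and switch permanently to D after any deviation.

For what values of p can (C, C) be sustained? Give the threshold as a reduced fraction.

9/16

Expected cooperation value is 9 + p·9 + p²·9 + … = 9/(1−p); deviation gives 18 + p·2/(1−p).
9 ≥ 18(1−p) + 2p ⇒ 16p ≥ 9 ⇒ p ≥ 9/16.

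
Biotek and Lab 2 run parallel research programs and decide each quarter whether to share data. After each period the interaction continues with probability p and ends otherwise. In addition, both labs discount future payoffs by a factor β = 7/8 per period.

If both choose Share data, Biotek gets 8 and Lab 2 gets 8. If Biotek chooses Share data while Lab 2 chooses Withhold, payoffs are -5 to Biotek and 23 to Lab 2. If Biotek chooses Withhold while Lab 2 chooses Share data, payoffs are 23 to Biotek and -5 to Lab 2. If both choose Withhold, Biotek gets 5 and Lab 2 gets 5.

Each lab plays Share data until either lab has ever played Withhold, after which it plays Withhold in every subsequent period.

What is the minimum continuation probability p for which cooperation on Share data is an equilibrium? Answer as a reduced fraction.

With continuation probability p and discount β, the effective per-period discount factor is βp.
Grim-trigger IC: βp ≥ (23−8)/(23−5) = 5/6.
So p ≥ (5/6)/(7/8) = 20/21.

20/21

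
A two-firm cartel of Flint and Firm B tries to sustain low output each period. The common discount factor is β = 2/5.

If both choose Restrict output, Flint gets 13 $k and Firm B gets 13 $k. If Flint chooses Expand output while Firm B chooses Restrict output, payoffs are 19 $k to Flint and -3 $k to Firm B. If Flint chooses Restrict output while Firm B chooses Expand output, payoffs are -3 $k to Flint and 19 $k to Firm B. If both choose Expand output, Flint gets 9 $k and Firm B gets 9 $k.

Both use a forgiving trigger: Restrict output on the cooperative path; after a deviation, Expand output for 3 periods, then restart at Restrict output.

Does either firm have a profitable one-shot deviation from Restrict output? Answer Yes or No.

Yes

IC: β+…+β^3 ≥ (19−13)/(13−9) = 3/2.
At β = 2/5: partial sum = 0.6240 < 1.5000. Cooperation not sustainable.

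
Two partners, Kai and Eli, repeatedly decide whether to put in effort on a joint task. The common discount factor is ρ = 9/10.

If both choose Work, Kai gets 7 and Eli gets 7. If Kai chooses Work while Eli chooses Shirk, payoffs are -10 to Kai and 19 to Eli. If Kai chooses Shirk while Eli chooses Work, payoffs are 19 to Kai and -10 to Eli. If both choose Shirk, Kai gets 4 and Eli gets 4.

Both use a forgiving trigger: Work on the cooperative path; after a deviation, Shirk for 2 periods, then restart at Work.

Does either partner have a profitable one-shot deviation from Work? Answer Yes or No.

Yes

IC: ρ+…+ρ^2 ≥ (19−7)/(7−4) = 4.
At ρ = 9/10: partial sum = 1.7100 < 4.0000. Cooperation not sustainable.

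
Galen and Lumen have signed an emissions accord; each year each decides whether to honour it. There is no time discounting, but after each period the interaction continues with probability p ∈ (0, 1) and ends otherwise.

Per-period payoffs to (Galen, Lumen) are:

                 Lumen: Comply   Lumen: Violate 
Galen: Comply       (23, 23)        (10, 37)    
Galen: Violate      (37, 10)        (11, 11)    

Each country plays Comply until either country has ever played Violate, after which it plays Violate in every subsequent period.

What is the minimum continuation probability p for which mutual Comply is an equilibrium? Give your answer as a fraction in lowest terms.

7/13

With no time discounting, the continuation probability p plays the role of the discount factor.
Grim-trigger IC: 23/(1−p) ≥ 37 + 11p/(1−p) ⇒ p ≥ (37−23)/(37−11) = 7/13.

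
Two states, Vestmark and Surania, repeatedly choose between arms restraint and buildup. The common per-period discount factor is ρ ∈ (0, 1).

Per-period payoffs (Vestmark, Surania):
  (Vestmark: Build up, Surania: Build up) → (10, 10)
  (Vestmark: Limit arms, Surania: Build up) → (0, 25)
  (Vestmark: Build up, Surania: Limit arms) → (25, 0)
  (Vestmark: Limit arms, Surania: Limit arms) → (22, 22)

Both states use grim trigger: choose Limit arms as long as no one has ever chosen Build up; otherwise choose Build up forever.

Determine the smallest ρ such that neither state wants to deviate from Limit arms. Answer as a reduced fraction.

22/(1−ρ) ≥ 25 + 10ρ/(1−ρ)
22 ≥ 25 − 15ρ
ρ ≥ 3/15 = 1/5.

1/5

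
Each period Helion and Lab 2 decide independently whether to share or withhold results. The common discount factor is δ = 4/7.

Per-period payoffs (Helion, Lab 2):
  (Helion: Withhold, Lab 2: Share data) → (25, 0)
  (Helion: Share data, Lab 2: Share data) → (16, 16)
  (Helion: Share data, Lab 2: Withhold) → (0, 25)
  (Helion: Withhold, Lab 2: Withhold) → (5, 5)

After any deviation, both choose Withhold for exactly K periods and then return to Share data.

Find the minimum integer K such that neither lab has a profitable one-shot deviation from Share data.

IC: δ(1−δ^K)/(1−δ) ≥ (25−16)/(16−5) = 9/11.
With δ = 4/7: need 1 − δ^K ≥ 9/11·(1−4/7)/(4/7), i.e. δ^K ≤ 0.3864.
Since (4/7)^1 = 0.5714 and (4/7)^2 = 0.3265, the smallest such K is 2.

2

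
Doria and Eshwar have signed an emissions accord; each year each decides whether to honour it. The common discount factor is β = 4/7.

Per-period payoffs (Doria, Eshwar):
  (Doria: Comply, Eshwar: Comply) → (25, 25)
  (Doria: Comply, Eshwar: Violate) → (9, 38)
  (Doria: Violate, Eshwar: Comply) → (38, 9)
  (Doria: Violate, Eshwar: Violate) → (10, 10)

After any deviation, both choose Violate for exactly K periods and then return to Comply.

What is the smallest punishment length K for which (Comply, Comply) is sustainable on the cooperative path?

2

No profitable deviation requires (25−10)(β+…+β^K) ≥ 38−25, i.e. β+…+β^K ≥ 13/15 ≈ 0.8667.
With β = 4/7, the partial sums are K=1: 0.5714, K=2: 0.8980.
K = 2 is the first length at which the sum reaches 0.8667.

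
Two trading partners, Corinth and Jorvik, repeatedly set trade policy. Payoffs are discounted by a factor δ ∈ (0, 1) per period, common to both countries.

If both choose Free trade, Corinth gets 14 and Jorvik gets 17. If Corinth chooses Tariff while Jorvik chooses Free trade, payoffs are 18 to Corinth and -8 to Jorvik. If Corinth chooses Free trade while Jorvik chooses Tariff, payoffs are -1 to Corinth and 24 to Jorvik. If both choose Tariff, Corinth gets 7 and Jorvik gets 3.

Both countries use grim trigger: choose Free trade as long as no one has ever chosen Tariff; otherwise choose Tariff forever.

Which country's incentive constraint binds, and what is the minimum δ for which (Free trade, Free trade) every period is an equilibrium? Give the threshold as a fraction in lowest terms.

For Corinth: deviation gain 18−14 = 4, per-period punishment loss 14−7 = 7. IC gives δ ≥ 4/11.
For Jorvik: gain 7, loss 14 per period, so δ ≥ 7/21 = 1/3.
The tighter constraint is Corinth's, so cooperation needs δ ≥ 4/11.

Corinth; δ ≥ 4/11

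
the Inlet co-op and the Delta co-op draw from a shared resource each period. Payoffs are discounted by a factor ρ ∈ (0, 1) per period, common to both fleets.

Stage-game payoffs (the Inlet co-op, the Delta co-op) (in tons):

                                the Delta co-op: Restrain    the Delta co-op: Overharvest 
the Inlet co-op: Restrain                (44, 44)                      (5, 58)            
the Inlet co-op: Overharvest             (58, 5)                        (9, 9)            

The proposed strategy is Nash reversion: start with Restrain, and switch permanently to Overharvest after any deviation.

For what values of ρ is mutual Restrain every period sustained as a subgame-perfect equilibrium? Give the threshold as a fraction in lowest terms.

One-period gain from deviating is 58 − 44 = 14. The loss is 44 − 9 = 35 in every subsequent period, with present value 35·ρ/(1−ρ).
Deviation is unprofitable when 35·ρ/(1−ρ) ≥ 14, i.e. ρ/(1−ρ) ≥ 2/5.
Equivalently ρ ≥ 14/(14+35) = 2/7.

2/7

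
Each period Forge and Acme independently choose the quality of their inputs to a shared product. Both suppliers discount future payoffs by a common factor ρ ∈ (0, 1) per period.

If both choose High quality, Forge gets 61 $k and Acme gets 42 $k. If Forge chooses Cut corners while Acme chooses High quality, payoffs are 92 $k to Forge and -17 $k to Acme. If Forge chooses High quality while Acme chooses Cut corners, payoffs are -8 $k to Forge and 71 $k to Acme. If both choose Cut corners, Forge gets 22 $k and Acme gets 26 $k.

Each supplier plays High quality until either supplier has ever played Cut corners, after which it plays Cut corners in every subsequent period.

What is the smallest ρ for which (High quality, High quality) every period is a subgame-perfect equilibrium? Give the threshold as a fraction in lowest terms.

29/45

Forge's threshold: (92−61)/(92−22) = 31/70.
Acme's threshold: (71−42)/(71−26) = 29/45.
31/70 < 29/45, so Acme binds and ρ* = 29/45.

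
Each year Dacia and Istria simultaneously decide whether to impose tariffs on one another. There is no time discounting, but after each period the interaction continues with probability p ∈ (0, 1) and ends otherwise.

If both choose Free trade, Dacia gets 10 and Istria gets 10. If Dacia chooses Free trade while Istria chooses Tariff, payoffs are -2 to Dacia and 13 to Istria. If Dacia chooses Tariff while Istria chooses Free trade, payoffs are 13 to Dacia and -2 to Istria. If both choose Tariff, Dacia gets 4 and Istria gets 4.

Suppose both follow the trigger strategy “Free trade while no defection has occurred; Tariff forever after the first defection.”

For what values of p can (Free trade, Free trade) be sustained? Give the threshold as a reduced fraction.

1/3

With no time discounting, the continuation probability p plays the role of the discount factor.
Grim-trigger IC: 10/(1−p) ≥ 13 + 4p/(1−p) ⇒ p ≥ (13−10)/(13−4) = 1/3.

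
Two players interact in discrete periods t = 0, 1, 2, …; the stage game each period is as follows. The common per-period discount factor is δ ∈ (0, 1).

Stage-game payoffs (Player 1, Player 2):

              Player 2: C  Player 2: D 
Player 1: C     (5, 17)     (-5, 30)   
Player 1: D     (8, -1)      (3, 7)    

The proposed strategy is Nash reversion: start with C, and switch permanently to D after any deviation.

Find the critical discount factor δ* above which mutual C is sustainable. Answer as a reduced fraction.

Player 1's threshold: (8−5)/(8−3) = 3/5.
Player 2's threshold: (30−17)/(30−7) = 13/23.
3/5 > 13/23, so Player 1 binds and δ* = 3/5.

3/5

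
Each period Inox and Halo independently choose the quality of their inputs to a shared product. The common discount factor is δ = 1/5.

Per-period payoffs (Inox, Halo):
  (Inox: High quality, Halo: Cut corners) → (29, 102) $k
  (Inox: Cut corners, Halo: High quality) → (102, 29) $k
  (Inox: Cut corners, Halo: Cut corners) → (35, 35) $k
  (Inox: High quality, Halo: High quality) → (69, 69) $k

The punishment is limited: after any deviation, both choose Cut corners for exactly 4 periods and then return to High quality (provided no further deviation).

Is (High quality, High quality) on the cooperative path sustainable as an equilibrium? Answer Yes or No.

No

IC: δ+…+δ^4 ≥ (102−69)/(69−35) = 33/34.
At δ = 1/5: partial sum = 0.2496 < 0.9706. Cooperation not sustainable.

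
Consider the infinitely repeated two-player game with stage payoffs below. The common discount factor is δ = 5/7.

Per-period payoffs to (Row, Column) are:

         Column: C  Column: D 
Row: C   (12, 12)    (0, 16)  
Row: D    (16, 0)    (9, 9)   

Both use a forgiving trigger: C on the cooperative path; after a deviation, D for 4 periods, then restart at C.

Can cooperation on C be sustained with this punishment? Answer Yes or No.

Yes

A one-shot deviation gives 16 now, then 9 for 4 periods, then back to 12.
Gain from deviating: (16−12) today; loss: (12−9) in each of the next 4 periods.
No-deviation condition: (12−9)(δ+…+δ^4) ≥ 16−12, i.e. δ+…+δ^4 ≥ 4/3.
At δ = 5/7: δ+…+δ^4 = 1.8492 ≥ 1.3333.
So cooperation is sustainable.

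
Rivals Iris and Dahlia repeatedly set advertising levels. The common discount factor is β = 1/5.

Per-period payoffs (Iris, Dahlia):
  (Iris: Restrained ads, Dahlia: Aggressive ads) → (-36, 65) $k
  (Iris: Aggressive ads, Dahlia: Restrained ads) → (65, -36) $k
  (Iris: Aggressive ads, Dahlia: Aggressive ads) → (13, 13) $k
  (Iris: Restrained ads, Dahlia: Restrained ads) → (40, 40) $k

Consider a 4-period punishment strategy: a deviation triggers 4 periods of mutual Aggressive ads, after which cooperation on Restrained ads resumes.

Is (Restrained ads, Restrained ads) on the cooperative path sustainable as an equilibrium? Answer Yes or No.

Comparing payoff streams over the 5 periods until play realigns: cooperate → 40(1+β+…+β^4); deviate → 65 + 13(β+…+β^4).
Cooperation is sustained iff (40−13)(β+…+β^4) ≥ 65−40.
β+…+β^4 = 1/5·(1−(1/5)^4)/(1−1/5) = 0.2496, and (65−40)/(40−13) = 0.9259.
0.2496 < 0.9259, so cooperation is not sustainable.

No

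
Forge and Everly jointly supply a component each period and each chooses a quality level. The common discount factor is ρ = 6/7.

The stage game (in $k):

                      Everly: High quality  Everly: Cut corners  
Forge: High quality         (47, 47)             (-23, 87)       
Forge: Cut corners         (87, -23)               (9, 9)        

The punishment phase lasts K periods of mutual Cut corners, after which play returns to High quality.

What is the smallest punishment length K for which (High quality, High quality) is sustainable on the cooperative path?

IC: ρ(1−ρ^K)/(1−ρ) ≥ (87−47)/(47−9) = 20/19.
With ρ = 6/7: need 1 − ρ^K ≥ 20/19·(1−6/7)/(6/7), i.e. ρ^K ≤ 0.8246.
Since (6/7)^1 = 0.8571 and (6/7)^2 = 0.7347, the smallest such K is 2.

2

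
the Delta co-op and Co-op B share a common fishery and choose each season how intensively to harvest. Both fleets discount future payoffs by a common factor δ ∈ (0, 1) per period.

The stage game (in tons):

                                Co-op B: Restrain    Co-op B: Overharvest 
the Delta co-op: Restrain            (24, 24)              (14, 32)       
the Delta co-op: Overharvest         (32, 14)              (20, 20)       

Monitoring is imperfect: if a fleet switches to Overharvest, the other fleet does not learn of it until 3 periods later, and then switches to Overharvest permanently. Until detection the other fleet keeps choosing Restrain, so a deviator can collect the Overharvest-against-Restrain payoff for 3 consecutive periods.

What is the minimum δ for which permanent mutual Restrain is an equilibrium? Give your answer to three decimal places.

A deviator earns 32 for 3 periods, then 20 forever; cooperating earns 24 forever. Multiplying the IC by (1−δ):
24 ≥ 32(1−δ^3) + 20δ^3, so 12·δ^3 ≥ 8 and δ^3 ≥ 2/3.
δ ≥ (2/3)^(1/3) ≈ 0.874.

0.874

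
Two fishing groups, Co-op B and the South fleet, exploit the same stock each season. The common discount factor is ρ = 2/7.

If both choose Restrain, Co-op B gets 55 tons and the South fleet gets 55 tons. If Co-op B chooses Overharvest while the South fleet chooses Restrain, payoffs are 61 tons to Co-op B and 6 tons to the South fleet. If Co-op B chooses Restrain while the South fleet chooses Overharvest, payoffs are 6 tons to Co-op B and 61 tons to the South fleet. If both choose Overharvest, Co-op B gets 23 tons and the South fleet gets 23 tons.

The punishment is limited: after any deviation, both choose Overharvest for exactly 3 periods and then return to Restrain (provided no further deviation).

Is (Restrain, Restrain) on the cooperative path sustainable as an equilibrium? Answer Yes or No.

A one-shot deviation gives 61 now, then 23 for 3 periods, then back to 55.
Gain from deviating: (61−55) today; loss: (55−23) in each of the next 3 periods.
No-deviation condition: (55−23)(ρ+…+ρ^3) ≥ 61−55, i.e. ρ+…+ρ^3 ≥ 3/16.
At ρ = 2/7: ρ+…+ρ^3 = 0.3907 ≥ 0.1875.
So cooperation is sustainable.

Yes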